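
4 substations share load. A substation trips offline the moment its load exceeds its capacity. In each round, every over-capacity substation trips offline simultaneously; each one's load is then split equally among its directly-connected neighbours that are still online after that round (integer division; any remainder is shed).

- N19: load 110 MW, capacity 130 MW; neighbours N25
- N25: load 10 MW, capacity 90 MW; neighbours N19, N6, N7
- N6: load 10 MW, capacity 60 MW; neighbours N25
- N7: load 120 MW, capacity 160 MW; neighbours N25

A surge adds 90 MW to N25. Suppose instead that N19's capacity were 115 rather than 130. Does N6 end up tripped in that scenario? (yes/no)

With N19's capacity at 115:
Round 1 — N25 at 100 > 90. N25 trips offline.
  N25 sheds 100 MW to N19, N6, N7: 33 each (1 lost).
    N19: 110+33 = 143 > 115
    N6: 10+33 = 43 ≤ 60
    N7: 120+33 = 153 ≤ 160
Round 2 — N19 trips offline.
  N19 sheds 143 MW: no online neighbours, lost.
No further trips.

no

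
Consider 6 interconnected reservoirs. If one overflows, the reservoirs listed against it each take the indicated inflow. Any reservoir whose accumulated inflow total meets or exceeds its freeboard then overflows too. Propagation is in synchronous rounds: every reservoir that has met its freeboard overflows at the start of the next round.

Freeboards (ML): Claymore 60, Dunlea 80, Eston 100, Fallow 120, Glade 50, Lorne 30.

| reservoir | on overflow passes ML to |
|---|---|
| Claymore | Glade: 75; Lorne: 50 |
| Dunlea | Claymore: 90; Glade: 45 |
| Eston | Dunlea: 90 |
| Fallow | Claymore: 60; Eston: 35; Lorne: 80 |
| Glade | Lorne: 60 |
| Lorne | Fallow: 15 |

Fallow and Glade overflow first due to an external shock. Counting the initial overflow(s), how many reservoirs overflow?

Round 1 — Fallow, Glade overflow (initial).
  Claymore: +60 → 60 ≥ 60
  Eston: +35 → 35 < 100
  Lorne: +80+60 → 140 ≥ 30
Round 2 — Claymore, Lorne overflow.
No further overflows.

4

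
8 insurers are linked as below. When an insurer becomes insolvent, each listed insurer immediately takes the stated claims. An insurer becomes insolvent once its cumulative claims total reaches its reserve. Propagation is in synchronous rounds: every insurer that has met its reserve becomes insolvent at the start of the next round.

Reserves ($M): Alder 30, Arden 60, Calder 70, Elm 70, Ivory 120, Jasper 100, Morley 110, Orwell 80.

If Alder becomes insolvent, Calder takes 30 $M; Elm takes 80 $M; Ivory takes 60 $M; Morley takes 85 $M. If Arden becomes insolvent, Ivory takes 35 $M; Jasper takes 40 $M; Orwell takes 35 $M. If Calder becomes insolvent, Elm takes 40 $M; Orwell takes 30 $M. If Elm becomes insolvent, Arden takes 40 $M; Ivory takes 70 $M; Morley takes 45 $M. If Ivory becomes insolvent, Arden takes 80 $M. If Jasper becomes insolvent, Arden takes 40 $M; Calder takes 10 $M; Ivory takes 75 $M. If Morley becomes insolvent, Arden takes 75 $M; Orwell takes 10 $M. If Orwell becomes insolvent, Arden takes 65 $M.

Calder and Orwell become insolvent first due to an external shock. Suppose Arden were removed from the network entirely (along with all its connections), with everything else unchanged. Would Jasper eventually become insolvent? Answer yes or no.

no

With Arden removed:
Round 1 — Calder, Orwell become insolvent (initial).
  Elm: +40 → 40 < 70
No further insolvencies.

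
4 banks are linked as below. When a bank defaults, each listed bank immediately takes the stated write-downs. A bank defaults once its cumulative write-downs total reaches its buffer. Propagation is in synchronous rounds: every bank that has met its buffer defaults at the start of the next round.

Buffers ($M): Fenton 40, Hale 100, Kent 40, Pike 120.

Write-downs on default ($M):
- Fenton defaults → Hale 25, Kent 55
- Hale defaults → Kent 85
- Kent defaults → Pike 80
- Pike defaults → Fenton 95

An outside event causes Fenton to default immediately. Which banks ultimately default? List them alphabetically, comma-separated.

Fenton, Kent

Round 1 — Fenton defaults (initial).
  Hale: +25 → 25 < 100
  Kent: +55 → 55 ≥ 40
Round 2 — Kent defaults.
  Pike: +80 → 80 < 120
No further defaults.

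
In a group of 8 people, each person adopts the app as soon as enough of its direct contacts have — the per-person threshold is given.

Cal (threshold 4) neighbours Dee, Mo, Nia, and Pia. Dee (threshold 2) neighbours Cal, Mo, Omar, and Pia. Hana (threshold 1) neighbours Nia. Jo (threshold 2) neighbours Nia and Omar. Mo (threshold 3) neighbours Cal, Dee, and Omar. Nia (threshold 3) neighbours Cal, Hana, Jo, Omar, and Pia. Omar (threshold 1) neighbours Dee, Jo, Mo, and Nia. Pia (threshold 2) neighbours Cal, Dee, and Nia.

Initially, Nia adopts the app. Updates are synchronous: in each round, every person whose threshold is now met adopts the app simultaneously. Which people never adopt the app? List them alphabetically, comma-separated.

Round 1 — Nia adopts the app (initial).
Round 2 — checking thresholds:
  Cal: 1 of 4 neighbours < 4, below threshold.
  Hana: 1 of 1 neighbours ≥ 1, adopts the app.
  Jo: 1 of 2 neighbours < 2, below threshold.
  Omar: 1 of 4 neighbours ≥ 1, adopts the app.
  Pia: 1 of 3 neighbours < 2, below threshold.
Round 3 — checking thresholds:
  Cal: 1 of 4 neighbours < 4, below threshold.
  Dee: 1 of 4 neighbours < 2, below threshold.
  Jo: 2 of 2 neighbours ≥ 2, adopts the app.
  Mo: 1 of 3 neighbours < 3, below threshold.
  Pia: 1 of 3 neighbours < 2, below threshold.
Round 4 — no new adoptions; cascade stops.

Cal, Dee, Mo, Pia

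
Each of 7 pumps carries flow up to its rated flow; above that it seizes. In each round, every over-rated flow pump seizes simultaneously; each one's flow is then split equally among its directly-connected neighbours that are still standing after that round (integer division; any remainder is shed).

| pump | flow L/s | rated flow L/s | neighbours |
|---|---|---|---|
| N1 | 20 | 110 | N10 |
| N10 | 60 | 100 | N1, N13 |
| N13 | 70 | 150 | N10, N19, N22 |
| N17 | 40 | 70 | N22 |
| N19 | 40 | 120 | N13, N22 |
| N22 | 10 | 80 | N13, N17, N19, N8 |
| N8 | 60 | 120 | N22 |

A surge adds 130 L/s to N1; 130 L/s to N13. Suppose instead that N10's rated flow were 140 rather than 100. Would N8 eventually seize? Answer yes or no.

no

With N10's rated flow at 140:
Round 1 — N1 at 150 > 110; N13 at 200 > 150. N1, N13 seize.
  N1 sheds 150 L/s to N10: 150 each.
    N10: 60+150 = 210 > 140
  N13 sheds 200 L/s to N10, N19, N22: 66 each (2 lost).
    N10: 210+66 = 276 > 140
    N19: 40+66 = 106 ≤ 120
    N22: 10+66 = 76 ≤ 80
Round 2 — N10 seizes.
  N10 sheds 276 L/s: no online neighbours, lost.
No further seizures.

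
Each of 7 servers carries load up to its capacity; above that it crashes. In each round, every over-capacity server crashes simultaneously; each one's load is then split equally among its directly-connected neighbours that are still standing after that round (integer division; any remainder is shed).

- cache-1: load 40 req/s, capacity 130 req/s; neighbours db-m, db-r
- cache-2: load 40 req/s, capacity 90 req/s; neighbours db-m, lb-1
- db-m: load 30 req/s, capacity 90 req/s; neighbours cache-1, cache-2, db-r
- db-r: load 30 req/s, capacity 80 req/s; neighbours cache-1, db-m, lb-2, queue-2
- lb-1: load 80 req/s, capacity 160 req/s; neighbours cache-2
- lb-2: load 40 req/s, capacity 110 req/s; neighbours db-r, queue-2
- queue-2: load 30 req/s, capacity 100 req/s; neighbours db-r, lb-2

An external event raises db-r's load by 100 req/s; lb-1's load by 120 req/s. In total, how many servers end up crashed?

Round 1 — db-r at 130 > 80; lb-1 at 200 > 160. db-r, lb-1 crash.
  db-r sheds 130 req/s to cache-1, db-m, lb-2, queue-2: 32 each (2 lost).
    cache-1: 40+32 = 72 ≤ 130
    db-m: 30+32 = 62 ≤ 90
    lb-2: 40+32 = 72 ≤ 110
    queue-2: 30+32 = 62 ≤ 100
  lb-1 sheds 200 req/s to cache-2: 200 each.
    cache-2: 40+200 = 240 > 90
Round 2 — cache-2 crashes.
  cache-2 sheds 240 req/s to db-m: 240 each.
    db-m: 62+240 = 302 > 90
Round 3 — db-m crashes.
  db-m sheds 302 req/s to cache-1: 302 each.
    cache-1: 72+302 = 374 > 130
Round 4 — cache-1 crashes.
  cache-1 sheds 374 req/s: no online neighbours, lost.
No further crashes.

5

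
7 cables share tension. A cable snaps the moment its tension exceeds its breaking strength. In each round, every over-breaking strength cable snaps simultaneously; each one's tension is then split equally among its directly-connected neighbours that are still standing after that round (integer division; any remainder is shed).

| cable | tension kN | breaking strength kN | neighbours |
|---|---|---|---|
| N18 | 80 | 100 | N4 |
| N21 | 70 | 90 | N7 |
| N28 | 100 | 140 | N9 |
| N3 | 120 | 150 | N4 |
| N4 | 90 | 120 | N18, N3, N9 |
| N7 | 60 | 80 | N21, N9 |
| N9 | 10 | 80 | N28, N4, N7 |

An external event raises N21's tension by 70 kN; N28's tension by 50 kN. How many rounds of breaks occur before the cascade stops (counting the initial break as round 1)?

Round 1 — N21 at 140 > 90; N28 at 150 > 140. N21, N28 snap.
  N21 sheds 140 kN to N7: 140 each.
    N7: 60+140 = 200 > 80
  N28 sheds 150 kN to N9: 150 each.
    N9: 10+150 = 160 > 80
Round 2 — N7, N9 snap.
  N7 sheds 200 kN: no online neighbours, lost.
  N9 sheds 160 kN to N4: 160 each.
    N4: 90+160 = 250 > 120
Round 3 — N4 snaps.
  N4 sheds 250 kN to N18, N3: 125 each.
    N18: 80+125 = 205 > 100
    N3: 120+125 = 245 > 150
Round 4 — N18, N3 snap.
  N18 sheds 205 kN: no online neighbours, lost.
  N3 sheds 245 kN: no online neighbours, lost.
No further breaks.

4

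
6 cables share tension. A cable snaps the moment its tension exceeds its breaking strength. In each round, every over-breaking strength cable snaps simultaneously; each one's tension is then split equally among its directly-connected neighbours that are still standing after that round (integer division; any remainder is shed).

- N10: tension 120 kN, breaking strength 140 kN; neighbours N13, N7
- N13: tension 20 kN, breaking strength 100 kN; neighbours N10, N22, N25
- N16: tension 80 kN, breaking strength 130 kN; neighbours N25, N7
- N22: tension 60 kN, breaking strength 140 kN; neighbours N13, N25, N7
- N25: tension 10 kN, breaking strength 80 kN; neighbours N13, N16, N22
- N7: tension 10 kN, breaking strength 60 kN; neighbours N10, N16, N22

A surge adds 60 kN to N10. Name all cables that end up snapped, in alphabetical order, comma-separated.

N10, N13, N16, N22, N25, N7

Round 1 — N10 at 180 > 140. N10 snaps.
  N10 sheds 180 kN to N13, N7: 90 each.
    N13: 20+90 = 110 > 100
    N7: 10+90 = 100 > 60
Round 2 — N13, N7 snap.
  N13 sheds 110 kN to N22, N25: 55 each.
    N22: 60+55 = 115 ≤ 140
    N25: 10+55 = 65 ≤ 80
  N7 sheds 100 kN to N16, N22: 50 each.
    N16: 80+50 = 130 ≤ 130
    N22: 115+50 = 165 > 140
Round 3 — N22 snaps.
  N22 sheds 165 kN to N25: 165 each.
    N25: 65+165 = 230 > 80
Round 4 — N25 snaps.
  N25 sheds 230 kN to N16: 230 each.
    N16: 130+230 = 360 > 130
Round 5 — N16 snaps.
  N16 sheds 360 kN: no online neighbours, lost.
No further breaks.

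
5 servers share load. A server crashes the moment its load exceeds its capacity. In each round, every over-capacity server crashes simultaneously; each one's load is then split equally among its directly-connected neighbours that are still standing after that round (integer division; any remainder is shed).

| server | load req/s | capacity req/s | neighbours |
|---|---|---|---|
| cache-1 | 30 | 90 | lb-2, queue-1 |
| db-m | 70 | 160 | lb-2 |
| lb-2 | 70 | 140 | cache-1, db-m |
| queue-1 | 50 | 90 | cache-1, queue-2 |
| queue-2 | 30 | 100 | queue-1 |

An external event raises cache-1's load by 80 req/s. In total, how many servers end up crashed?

3

Round 1 — cache-1 at 110 > 90. cache-1 crashes.
  cache-1 sheds 110 req/s to lb-2, queue-1: 55 each.
    lb-2: 70+55 = 125 ≤ 140
    queue-1: 50+55 = 105 > 90
Round 2 — queue-1 crashes.
  queue-1 sheds 105 req/s to queue-2: 105 each.
    queue-2: 30+105 = 135 > 100
Round 3 — queue-2 crashes.
  queue-2 sheds 135 req/s: no online neighbours, lost.
No further crashes.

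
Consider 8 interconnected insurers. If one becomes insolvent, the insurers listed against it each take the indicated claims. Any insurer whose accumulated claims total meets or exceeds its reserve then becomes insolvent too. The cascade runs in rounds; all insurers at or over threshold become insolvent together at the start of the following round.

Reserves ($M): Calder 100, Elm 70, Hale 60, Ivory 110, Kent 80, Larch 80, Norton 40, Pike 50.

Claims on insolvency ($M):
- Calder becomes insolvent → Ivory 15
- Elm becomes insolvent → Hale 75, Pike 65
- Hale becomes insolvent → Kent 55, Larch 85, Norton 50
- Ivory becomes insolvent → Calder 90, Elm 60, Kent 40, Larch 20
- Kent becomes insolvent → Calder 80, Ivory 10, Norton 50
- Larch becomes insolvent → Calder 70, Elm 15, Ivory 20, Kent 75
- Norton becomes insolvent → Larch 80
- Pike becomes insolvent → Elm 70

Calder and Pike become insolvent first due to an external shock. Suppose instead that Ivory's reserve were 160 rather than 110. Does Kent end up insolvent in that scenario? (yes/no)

yes

With Ivory's reserve at 160:
Round 1 — Calder, Pike become insolvent (initial).
  Elm: +70 → 70 ≥ 70
  Ivory: +15 → 15 < 160
Round 2 — Elm becomes insolvent.
  Hale: +75 → 75 ≥ 60
Round 3 — Hale becomes insolvent.
  Kent: +55 → 55 < 80
  Larch: +85 → 85 ≥ 80
  Norton: +50 → 50 ≥ 40
Round 4 — Larch, Norton become insolvent.
  Ivory: +20 → 35 < 160
  Kent: +75 → 130 ≥ 80
Round 5 — Kent becomes insolvent.
  Ivory: +10 → 45 < 160
No further insolvencies.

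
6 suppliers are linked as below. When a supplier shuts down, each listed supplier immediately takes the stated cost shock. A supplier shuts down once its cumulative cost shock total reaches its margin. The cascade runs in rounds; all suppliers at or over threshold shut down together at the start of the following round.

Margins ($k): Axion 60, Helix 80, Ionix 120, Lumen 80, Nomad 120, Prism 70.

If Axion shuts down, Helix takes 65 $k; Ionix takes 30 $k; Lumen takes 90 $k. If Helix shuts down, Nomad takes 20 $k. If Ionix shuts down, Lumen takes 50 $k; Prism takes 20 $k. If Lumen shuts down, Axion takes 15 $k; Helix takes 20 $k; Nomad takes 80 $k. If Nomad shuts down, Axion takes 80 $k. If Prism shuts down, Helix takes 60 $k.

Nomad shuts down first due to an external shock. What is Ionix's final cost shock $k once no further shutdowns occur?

30

Round 1 — Nomad shuts down (initial).
  Axion: +80 → 80 ≥ 60
Round 2 — Axion shuts down.
  Helix: +65 → 65 < 80
  Ionix: +30 → 30 < 120
  Lumen: +90 → 90 ≥ 80
Round 3 — Lumen shuts down.
  Helix: +20 → 85 ≥ 80
Round 4 — Helix shuts down.
No further shutdowns.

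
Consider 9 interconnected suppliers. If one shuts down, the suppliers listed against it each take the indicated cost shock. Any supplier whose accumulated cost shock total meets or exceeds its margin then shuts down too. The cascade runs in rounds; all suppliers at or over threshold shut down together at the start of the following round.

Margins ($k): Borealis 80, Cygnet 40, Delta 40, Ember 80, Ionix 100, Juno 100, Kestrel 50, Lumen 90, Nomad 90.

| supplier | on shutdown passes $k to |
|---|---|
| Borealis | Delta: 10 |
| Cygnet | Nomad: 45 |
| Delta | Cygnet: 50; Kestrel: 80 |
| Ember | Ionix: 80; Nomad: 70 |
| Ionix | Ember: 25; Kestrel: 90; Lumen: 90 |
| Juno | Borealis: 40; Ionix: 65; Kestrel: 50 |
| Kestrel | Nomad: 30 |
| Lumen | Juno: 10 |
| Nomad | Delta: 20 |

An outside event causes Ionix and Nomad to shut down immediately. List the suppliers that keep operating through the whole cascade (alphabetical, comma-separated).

Borealis, Cygnet, Delta, Ember, Juno

Round 1 — Ionix, Nomad shut down (initial).
  Delta: +20 → 20 < 40
  Ember: +25 → 25 < 80
  Kestrel: +90 → 90 ≥ 50
  Lumen: +90 → 90 ≥ 90
Round 2 — Kestrel, Lumen shut down.
  Juno: +10 → 10 < 100
No further shutdowns.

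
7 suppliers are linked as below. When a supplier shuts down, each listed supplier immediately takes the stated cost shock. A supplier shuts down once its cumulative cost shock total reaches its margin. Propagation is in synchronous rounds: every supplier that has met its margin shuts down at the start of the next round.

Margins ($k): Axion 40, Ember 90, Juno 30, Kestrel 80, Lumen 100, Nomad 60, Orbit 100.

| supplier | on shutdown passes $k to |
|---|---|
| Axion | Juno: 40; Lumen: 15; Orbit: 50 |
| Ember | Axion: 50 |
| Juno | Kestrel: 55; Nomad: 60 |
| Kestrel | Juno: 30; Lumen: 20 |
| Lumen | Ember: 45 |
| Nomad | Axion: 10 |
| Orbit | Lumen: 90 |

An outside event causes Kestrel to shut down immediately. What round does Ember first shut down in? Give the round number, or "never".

Round 1 — Kestrel shuts down (initial).
  Juno: +30 → 30 ≥ 30
  Lumen: +20 → 20 < 100
Round 2 — Juno shuts down.
  Nomad: +60 → 60 ≥ 60
Round 3 — Nomad shuts down.
  Axion: +10 → 10 < 40
No further shutdowns.

never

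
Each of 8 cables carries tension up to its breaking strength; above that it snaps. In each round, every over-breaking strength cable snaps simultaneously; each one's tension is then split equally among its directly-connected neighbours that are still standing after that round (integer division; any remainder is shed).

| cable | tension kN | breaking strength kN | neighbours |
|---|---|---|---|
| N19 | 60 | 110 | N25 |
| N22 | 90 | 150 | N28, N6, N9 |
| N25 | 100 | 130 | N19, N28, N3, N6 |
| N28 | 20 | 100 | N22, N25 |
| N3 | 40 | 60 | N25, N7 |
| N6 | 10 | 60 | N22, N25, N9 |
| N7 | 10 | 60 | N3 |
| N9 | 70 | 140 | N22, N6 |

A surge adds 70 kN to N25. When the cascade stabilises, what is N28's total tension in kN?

Round 1 — N25 at 170 > 130. N25 snaps.
  N25 sheds 170 kN to N19, N28, N3, N6: 42 each (2 lost).
    N19: 60+42 = 102 ≤ 110
    N28: 20+42 = 62 ≤ 100
    N3: 40+42 = 82 > 60
    N6: 10+42 = 52 ≤ 60
Round 2 — N3 snaps.
  N3 sheds 82 kN to N7: 82 each.
    N7: 10+82 = 92 > 60
Round 3 — N7 snaps.
  N7 sheds 92 kN: no online neighbours, lost.
No further breaks.

62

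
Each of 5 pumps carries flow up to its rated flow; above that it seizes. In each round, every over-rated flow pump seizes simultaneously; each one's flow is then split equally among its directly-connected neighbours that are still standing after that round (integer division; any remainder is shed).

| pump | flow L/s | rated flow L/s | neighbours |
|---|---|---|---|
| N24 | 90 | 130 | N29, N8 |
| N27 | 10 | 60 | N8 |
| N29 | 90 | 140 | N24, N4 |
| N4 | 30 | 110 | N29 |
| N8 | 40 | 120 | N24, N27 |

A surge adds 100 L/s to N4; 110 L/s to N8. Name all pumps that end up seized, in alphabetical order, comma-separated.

N24, N27, N29, N4, N8

Round 1 — N4 at 130 > 110; N8 at 150 > 120. N4, N8 seize.
  N4 sheds 130 L/s to N29: 130 each.
    N29: 90+130 = 220 > 140
  N8 sheds 150 L/s to N24, N27: 75 each.
    N24: 90+75 = 165 > 130
    N27: 10+75 = 85 > 60
Round 2 — N24, N27, N29 seize.
  N24 sheds 165 L/s: no online neighbours, lost.
  N27 sheds 85 L/s: no online neighbours, lost.
  N29 sheds 220 L/s: no online neighbours, lost.
No further seizures.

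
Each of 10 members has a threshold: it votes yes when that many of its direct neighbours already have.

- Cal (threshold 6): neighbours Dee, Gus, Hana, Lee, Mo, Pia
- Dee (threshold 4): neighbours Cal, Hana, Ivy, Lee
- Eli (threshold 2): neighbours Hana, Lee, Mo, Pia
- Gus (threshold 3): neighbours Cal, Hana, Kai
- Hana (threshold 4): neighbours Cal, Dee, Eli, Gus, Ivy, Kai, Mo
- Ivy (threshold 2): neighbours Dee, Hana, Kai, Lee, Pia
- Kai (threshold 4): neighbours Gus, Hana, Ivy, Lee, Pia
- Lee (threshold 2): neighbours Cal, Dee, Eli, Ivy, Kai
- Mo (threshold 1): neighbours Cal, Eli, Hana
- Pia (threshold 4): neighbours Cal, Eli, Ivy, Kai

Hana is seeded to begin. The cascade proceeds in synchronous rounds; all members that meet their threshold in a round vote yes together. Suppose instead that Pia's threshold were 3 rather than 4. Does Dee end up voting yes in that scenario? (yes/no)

no

With Pia's threshold at 3:
Round 1 — Hana votes yes (initial).
Round 2 — checking thresholds:
  Cal: 1 of 6 neighbours < 6, not yet.
  Dee: 1 of 4 neighbours < 4, not yet.
  Eli: 1 of 4 neighbours < 2, not yet.
  Gus: 1 of 3 neighbours < 3, not yet.
  Ivy: 1 of 5 neighbours < 2, not yet.
  Kai: 1 of 5 neighbours < 4, not yet.
  Mo: 1 of 3 neighbours ≥ 1, votes yes.
Round 3 — checking thresholds:
  Cal: 2 of 6 neighbours < 6, not yet.
  Dee: 1 of 4 neighbours < 4, not yet.
  Eli: 2 of 4 neighbours ≥ 2, votes yes.
  Gus: 1 of 3 neighbours < 3, not yet.
  Ivy: 1 of 5 neighbours < 2, not yet.
  Kai: 1 of 5 neighbours < 4, not yet.
Round 4 — no new yes votes; cascade stops.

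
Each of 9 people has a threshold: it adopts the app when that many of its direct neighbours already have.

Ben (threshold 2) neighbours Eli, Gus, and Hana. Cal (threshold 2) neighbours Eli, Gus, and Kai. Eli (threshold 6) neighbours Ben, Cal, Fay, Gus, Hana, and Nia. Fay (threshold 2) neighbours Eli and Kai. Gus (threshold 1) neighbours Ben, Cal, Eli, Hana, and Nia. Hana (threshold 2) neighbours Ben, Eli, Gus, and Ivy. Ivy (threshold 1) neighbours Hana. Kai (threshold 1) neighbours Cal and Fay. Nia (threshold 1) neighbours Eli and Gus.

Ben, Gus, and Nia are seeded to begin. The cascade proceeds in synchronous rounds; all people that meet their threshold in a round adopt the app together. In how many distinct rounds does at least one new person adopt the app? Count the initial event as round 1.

3

Round 1 — Ben, Gus, Nia adopt the app (initial).
Round 2 — checking thresholds:
  Cal: 1 of 3 neighbours < 2, holds.
  Eli: 3 of 6 neighbours < 6, holds.
  Hana: 2 of 4 neighbours ≥ 2, adopts the app.
Round 3 — checking thresholds:
  Cal: 1 of 3 neighbours < 2, holds.
  Eli: 4 of 6 neighbours < 6, holds.
  Ivy: 1 of 1 neighbours ≥ 1, adopts the app.
Round 4 — no new adoptions; cascade stops.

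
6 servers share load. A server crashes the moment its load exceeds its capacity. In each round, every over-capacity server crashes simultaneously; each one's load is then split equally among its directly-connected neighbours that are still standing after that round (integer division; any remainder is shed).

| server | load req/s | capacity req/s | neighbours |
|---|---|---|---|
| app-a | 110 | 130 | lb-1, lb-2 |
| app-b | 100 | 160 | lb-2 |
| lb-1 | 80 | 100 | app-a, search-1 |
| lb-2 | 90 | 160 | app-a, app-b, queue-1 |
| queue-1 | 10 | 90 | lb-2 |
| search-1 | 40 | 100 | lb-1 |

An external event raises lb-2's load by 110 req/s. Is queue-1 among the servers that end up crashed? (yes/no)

no

Round 1 — lb-2 at 200 > 160. lb-2 crashes.
  lb-2 sheds 200 req/s to app-a, app-b, queue-1: 66 each (2 lost).
    app-a: 110+66 = 176 > 130
    app-b: 100+66 = 166 > 160
    queue-1: 10+66 = 76 ≤ 90
Round 2 — app-a, app-b crash.
  app-a sheds 176 req/s to lb-1: 176 each.
    lb-1: 80+176 = 256 > 100
  app-b sheds 166 req/s: no online neighbours, lost.
Round 3 — lb-1 crashes.
  lb-1 sheds 256 req/s to search-1: 256 each.
    search-1: 40+256 = 296 > 100
Round 4 — search-1 crashes.
  search-1 sheds 296 req/s: no online neighbours, lost.
No further crashes.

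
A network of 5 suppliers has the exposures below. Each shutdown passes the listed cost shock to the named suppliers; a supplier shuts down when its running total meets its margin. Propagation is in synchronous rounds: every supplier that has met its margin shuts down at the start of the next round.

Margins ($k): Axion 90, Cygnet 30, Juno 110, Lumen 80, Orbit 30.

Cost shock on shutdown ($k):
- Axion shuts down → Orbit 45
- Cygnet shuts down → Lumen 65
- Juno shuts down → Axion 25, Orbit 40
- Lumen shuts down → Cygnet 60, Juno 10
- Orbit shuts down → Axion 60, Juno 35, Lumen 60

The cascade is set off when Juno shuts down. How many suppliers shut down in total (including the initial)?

Round 1 — Juno shuts down (initial).
  Axion: +25 → 25 < 90
  Orbit: +40 → 40 ≥ 30
Round 2 — Orbit shuts down.
  Axion: +60 → 85 < 90
  Lumen: +60 → 60 < 80
No further shutdowns.

2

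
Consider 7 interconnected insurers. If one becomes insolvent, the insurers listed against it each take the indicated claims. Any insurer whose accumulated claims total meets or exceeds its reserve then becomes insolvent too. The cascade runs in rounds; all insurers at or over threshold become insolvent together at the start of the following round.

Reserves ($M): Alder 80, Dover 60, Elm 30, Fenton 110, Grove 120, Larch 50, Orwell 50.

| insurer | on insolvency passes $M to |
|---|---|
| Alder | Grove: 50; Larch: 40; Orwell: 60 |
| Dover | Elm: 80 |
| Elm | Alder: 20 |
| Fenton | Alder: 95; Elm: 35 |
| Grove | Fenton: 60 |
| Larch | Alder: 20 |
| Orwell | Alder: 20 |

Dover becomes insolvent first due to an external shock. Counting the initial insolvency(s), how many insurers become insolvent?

Round 1 — Dover becomes insolvent (initial).
  Elm: +80 → 80 ≥ 30
Round 2 — Elm becomes insolvent.
  Alder: +20 → 20 < 80
No further insolvencies.

2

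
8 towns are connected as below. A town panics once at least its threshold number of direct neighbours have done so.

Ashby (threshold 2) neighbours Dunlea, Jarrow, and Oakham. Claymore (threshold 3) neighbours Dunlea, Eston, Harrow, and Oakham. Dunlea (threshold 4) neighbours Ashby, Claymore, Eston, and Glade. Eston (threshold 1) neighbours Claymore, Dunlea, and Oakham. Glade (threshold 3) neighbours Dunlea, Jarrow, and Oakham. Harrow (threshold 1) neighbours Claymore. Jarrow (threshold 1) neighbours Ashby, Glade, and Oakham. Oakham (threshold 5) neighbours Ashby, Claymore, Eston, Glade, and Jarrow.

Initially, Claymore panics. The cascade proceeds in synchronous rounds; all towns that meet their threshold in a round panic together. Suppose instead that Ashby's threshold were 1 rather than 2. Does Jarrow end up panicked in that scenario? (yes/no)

With Ashby's threshold at 1:
Round 1 — Claymore panics (initial).
Round 2 — checking thresholds:
  Dunlea: 1 of 4 neighbours < 4, not yet.
  Eston: 1 of 3 neighbours ≥ 1, panics.
  Harrow: 1 of 1 neighbours ≥ 1, panics.
  Oakham: 1 of 5 neighbours < 5, not yet.
Round 3 — no new panics; cascade stops.

no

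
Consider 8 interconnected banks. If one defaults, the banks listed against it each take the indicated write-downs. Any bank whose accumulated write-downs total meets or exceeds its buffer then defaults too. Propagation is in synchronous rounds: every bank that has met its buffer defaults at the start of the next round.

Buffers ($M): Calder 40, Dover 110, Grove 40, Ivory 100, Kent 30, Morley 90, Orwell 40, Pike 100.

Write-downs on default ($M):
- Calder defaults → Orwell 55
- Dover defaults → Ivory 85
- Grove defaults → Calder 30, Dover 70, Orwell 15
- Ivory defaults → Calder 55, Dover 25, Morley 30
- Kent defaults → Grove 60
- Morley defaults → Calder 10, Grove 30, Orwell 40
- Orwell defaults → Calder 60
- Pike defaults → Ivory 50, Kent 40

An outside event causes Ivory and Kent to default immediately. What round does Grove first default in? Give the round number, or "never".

Round 1 — Ivory, Kent default (initial).
  Calder: +55 → 55 ≥ 40
  Dover: +25 → 25 < 110
  Grove: +60 → 60 ≥ 40
  Morley: +30 → 30 < 90
Round 2 — Calder, Grove default.
  Dover: +70 → 95 < 110
  Orwell: +55+15 → 70 ≥ 40
Round 3 — Orwell defaults.
No further defaults.

2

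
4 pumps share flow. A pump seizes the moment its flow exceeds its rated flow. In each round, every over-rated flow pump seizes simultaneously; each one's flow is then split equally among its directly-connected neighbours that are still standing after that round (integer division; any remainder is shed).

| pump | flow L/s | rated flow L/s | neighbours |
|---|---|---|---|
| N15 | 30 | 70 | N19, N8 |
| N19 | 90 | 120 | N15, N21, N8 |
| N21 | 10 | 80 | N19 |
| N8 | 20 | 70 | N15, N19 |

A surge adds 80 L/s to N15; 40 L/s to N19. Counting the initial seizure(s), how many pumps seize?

Round 1 — N15 at 110 > 70; N19 at 130 > 120. N15, N19 seize.
  N15 sheds 110 L/s to N8: 110 each.
    N8: 20+110 = 130 > 70
  N19 sheds 130 L/s to N21, N8: 65 each.
    N21: 10+65 = 75 ≤ 80
    N8: 130+65 = 195 > 70
Round 2 — N8 seizes.
  N8 sheds 195 L/s: no online neighbours, lost.
No further seizures.

3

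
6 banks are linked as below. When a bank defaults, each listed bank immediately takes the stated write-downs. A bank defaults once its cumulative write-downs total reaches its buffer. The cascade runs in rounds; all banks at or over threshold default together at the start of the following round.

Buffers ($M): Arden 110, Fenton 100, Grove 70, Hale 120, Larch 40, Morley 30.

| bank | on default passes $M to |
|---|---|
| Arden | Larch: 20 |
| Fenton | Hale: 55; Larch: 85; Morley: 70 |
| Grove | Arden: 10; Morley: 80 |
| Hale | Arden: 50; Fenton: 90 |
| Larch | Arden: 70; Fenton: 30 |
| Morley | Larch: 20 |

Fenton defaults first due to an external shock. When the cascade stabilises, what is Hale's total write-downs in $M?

55

Round 1 — Fenton defaults (initial).
  Hale: +55 → 55 < 120
  Larch: +85 → 85 ≥ 40
  Morley: +70 → 70 ≥ 30
Round 2 — Larch, Morley default.
  Arden: +70 → 70 < 110
No further defaults.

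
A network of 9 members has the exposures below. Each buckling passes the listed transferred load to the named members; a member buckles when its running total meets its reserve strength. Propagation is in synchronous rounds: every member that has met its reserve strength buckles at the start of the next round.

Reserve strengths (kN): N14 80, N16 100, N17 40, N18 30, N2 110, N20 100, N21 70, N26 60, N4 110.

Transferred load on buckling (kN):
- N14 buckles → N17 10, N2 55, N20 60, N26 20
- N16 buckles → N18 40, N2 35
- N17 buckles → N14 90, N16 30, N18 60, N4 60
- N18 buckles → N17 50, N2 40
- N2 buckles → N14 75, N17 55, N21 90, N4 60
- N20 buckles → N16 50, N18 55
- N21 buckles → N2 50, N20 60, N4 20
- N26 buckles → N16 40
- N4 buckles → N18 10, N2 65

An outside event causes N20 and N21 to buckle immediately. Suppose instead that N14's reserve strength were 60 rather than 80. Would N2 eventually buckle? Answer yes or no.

yes

With N14's reserve strength at 60:
Round 1 — N20, N21 buckle (initial).
  N16: +50 → 50 < 100
  N18: +55 → 55 ≥ 30
  N2: +50 → 50 < 110
  N4: +20 → 20 < 110
Round 2 — N18 buckles.
  N17: +50 → 50 ≥ 40
  N2: +40 → 90 < 110
Round 3 — N17 buckles.
  N14: +90 → 90 ≥ 60
  N16: +30 → 80 < 100
  N4: +60 → 80 < 110
Round 4 — N14 buckles.
  N2: +55 → 145 ≥ 110
  N26: +20 → 20 < 60
Round 5 — N2 buckles.
  N4: +60 → 140 ≥ 110
Round 6 — N4 buckles.
No further bucklings.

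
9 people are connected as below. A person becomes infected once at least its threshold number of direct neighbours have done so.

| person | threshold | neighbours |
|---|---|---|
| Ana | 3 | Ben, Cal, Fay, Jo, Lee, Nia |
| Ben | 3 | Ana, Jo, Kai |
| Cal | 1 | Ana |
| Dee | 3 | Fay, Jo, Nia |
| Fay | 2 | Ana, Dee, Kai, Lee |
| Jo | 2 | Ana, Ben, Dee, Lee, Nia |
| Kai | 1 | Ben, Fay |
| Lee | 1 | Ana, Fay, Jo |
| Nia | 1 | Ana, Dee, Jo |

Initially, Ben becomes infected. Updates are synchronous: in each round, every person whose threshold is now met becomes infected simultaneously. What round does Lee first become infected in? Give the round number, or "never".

never

Round 1 — Ben becomes infected (initial).
Round 2 — checking thresholds:
  Ana: 1 of 6 neighbours < 3, holds.
  Jo: 1 of 5 neighbours < 2, holds.
  Kai: 1 of 2 neighbours ≥ 1, becomes infected.
Round 3 — no new infections; cascade stops.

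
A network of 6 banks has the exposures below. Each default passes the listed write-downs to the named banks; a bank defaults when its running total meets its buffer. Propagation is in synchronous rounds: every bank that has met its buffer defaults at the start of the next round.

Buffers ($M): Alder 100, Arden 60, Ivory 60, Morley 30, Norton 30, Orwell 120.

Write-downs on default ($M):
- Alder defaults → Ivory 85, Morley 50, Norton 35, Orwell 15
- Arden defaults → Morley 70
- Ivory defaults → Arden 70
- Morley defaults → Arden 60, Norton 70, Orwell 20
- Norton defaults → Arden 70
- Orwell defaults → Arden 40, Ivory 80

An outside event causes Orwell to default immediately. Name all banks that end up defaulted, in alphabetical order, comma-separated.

Round 1 — Orwell defaults (initial).
  Arden: +40 → 40 < 60
  Ivory: +80 → 80 ≥ 60
Round 2 — Ivory defaults.
  Arden: +70 → 110 ≥ 60
Round 3 — Arden defaults.
  Morley: +70 → 70 ≥ 30
Round 4 — Morley defaults.
  Norton: +70 → 70 ≥ 30
Round 5 — Norton defaults.
No further defaults.

Arden, Ivory, Morley, Norton, Orwell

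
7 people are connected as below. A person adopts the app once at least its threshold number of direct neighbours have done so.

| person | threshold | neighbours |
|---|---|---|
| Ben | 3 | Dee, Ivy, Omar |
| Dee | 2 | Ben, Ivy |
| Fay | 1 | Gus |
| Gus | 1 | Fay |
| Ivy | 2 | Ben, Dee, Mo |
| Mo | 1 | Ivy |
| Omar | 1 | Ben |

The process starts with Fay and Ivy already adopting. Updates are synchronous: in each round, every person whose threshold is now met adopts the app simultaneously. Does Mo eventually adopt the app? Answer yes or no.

Round 1 — Fay, Ivy adopt the app (initial).
Round 2 — checking thresholds:
  Ben: 1 of 3 neighbours < 3, below threshold.
  Dee: 1 of 2 neighbours < 2, below threshold.
  Gus: 1 of 1 neighbours ≥ 1, adopts the app.
  Mo: 1 of 1 neighbours ≥ 1, adopts the app.
Round 3 — no new adoptions; cascade stops.

yes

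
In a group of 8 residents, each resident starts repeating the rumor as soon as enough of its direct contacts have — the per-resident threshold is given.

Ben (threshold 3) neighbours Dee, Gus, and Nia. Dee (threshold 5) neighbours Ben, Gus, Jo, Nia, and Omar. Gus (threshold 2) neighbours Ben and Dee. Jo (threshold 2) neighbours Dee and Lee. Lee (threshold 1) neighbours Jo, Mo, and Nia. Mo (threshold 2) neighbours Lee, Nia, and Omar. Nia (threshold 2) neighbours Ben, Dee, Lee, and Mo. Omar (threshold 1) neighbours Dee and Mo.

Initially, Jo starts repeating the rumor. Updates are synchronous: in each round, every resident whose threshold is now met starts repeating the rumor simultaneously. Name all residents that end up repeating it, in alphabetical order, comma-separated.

Jo, Lee

Round 1 — Jo starts repeating the rumor (initial).
Round 2 — checking thresholds:
  Dee: 1 of 5 neighbours < 5, below threshold.
  Lee: 1 of 3 neighbours ≥ 1, starts repeating the rumor.
Round 3 — no new spreads; cascade stops.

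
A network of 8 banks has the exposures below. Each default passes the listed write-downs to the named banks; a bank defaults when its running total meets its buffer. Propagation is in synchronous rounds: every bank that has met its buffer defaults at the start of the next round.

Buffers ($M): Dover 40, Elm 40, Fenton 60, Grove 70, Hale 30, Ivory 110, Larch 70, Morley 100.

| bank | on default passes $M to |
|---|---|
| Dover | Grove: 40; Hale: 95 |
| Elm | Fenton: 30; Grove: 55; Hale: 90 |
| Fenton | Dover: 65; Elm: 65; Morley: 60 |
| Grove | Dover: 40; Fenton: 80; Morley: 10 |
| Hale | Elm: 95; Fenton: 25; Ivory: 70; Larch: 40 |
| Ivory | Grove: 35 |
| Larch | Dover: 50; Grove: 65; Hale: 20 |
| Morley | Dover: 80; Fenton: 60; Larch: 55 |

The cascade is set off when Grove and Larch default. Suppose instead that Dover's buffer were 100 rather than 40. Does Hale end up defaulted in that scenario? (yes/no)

yes

With Dover's buffer at 100:
Round 1 — Grove, Larch default (initial).
  Dover: +40+50 → 90 < 100
  Fenton: +80 → 80 ≥ 60
  Hale: +20 → 20 < 30
  Morley: +10 → 10 < 100
Round 2 — Fenton defaults.
  Dover: +65 → 155 ≥ 100
  Elm: +65 → 65 ≥ 40
  Morley: +60 → 70 < 100
Round 3 — Dover, Elm default.
  Hale: +95+90 → 205 ≥ 30
Round 4 — Hale defaults.
  Ivory: +70 → 70 < 110
No further defaults.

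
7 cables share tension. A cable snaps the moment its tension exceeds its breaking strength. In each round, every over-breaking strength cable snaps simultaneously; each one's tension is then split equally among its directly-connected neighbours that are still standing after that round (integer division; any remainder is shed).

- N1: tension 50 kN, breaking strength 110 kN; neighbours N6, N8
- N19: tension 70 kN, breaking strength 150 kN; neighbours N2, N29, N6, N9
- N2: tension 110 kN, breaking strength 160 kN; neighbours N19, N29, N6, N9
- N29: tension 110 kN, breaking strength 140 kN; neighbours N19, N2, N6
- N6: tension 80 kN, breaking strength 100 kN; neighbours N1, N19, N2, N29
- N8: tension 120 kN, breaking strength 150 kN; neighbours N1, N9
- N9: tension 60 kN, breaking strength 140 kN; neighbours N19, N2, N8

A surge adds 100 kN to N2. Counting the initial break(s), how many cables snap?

7

Round 1 — N2 at 210 > 160. N2 snaps.
  N2 sheds 210 kN to N19, N29, N6, N9: 52 each (2 lost).
    N19: 70+52 = 122 ≤ 150
    N29: 110+52 = 162 > 140
    N6: 80+52 = 132 > 100
    N9: 60+52 = 112 ≤ 140
Round 2 — N29, N6 snap.
  N29 sheds 162 kN to N19: 162 each.
    N19: 122+162 = 284 > 150
  N6 sheds 132 kN to N1, N19: 66 each.
    N1: 50+66 = 116 > 110
    N19: 284+66 = 350 > 150
Round 3 — N1, N19 snap.
  N1 sheds 116 kN to N8: 116 each.
    N8: 120+116 = 236 > 150
  N19 sheds 350 kN to N9: 350 each.
    N9: 112+350 = 462 > 140
Round 4 — N8, N9 snap.
  N8 sheds 236 kN: no online neighbours, lost.
  N9 sheds 462 kN: no online neighbours, lost.
No further breaks.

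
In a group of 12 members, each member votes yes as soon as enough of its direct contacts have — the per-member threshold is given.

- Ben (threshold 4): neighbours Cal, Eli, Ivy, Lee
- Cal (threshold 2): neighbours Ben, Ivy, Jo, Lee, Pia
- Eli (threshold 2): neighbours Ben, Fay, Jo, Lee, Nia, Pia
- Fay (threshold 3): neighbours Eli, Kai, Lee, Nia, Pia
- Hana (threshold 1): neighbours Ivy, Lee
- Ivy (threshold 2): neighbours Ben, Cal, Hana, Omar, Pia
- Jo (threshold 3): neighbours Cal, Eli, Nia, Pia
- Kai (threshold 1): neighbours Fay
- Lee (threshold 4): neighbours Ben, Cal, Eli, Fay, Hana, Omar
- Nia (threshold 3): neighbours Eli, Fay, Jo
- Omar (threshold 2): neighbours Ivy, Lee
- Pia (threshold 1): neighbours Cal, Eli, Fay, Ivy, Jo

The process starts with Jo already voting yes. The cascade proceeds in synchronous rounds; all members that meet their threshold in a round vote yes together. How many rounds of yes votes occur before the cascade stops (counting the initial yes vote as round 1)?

5

Round 1 — Jo votes yes (initial).
Round 2 — checking thresholds:
  Cal: 1 of 5 neighbours < 2, below threshold.
  Eli: 1 of 6 neighbours < 2, below threshold.
  Nia: 1 of 3 neighbours < 3, below threshold.
  Pia: 1 of 5 neighbours ≥ 1, votes yes.
Round 3 — checking thresholds:
  Cal: 2 of 5 neighbours ≥ 2, votes yes.
  Eli: 2 of 6 neighbours ≥ 2, votes yes.
  Fay: 1 of 5 neighbours < 3, below threshold.
  Ivy: 1 of 5 neighbours < 2, below threshold.
  Nia: 1 of 3 neighbours < 3, below threshold.
Round 4 — checking thresholds:
  Ben: 2 of 4 neighbours < 4, below threshold.
  Fay: 2 of 5 neighbours < 3, below threshold.
  Ivy: 2 of 5 neighbours ≥ 2, votes yes.
  Lee: 2 of 6 neighbours < 4, below threshold.
  Nia: 2 of 3 neighbours < 3, below threshold.
Round 5 — checking thresholds:
  Ben: 3 of 4 neighbours < 4, below threshold.
  Fay: 2 of 5 neighbours < 3, below threshold.
  Hana: 1 of 2 neighbours ≥ 1, votes yes.
  Lee: 2 of 6 neighbours < 4, below threshold.
  Nia: 2 of 3 neighbours < 3, below threshold.
  Omar: 1 of 2 neighbours < 2, below threshold.
Round 6 — no new yes votes; cascade stops.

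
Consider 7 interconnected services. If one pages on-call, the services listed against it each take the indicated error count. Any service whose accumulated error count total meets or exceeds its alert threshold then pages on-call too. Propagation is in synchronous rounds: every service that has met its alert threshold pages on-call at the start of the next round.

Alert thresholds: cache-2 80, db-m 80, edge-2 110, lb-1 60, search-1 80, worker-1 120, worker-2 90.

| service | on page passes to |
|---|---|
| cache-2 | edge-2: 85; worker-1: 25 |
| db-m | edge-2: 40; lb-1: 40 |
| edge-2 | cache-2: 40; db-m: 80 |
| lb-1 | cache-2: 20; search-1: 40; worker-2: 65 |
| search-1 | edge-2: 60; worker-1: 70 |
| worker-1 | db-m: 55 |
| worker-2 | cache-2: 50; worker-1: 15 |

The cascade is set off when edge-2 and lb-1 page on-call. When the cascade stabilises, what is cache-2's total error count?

Round 1 — edge-2, lb-1 page on-call (initial).
  cache-2: +40+20 → 60 < 80
  db-m: +80 → 80 ≥ 80
  search-1: +40 → 40 < 80
  worker-2: +65 → 65 < 90
Round 2 — db-m pages on-call.
No further pages.

60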